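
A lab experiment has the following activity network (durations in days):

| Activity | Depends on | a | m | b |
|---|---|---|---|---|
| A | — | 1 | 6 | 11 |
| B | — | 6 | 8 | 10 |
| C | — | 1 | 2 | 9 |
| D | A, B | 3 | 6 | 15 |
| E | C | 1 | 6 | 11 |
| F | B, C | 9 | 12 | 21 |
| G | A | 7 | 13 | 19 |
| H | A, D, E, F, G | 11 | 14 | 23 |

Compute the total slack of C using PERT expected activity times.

5 days

te_A = (1 + 4·6 + 11)/6 = 36/6 = 6
te_B = (6 + 4·8 + 10)/6 = 48/6 = 8
te_C = (1 + 4·2 + 9)/6 = 18/6 = 3
te_D = (3 + 4·6 + 15)/6 = 42/6 = 7
te_E = (1 + 4·6 + 11)/6 = 36/6 = 6
te_F = (9 + 4·12 + 21)/6 = 78/6 = 13
te_G = (7 + 4·13 + 19)/6 = 78/6 = 13
te_H = (11 + 4·14 + 23)/6 = 90/6 = 15

Forward pass:
ES_A = 0; EF_A = 6
ES_B = 0; EF_B = 8
ES_C = 0; EF_C = 3
ES_D = max(EF_A=6, EF_B=8) = 8; EF_D = 8+7 = 15
ES_E = 3; EF_E = 3+6 = 9
ES_F = max(EF_B=8, EF_C=3) = 8; EF_F = 8+13 = 21
ES_G = 6; EF_G = 6+13 = 19
ES_H = max(EF_A=6, EF_D=15, EF_E=9, EF_F=21, EF_G=19) = 21; EF_H = 21+15 = 36
Expected project duration μ = 36 days. Critical path: B → F → H.

Backward pass:
LF_H = 36; LS_H = 36−15 = 21
LF_G = LS_H = 21; LS_G = 21−13 = 8
LF_F = LS_H = 21; LS_F = 21−13 = 8
LF_E = LS_H = 21; LS_E = 21−6 = 15
LF_D = LS_H = 21; LS_D = 21−7 = 14
LF_C = min(LS_E=15, LS_F=8) = 8; LS_C = 8−3 = 5
LF_B = min(LS_D=14, LS_F=8) = 8; LS_B = 8−8 = 0
LF_A = min(LS_D=14, LS_G=8, LS_H=21) = 8; LS_A = 8−6 = 2
Slack_C = LS_C − ES_C = 5 − 0 = 5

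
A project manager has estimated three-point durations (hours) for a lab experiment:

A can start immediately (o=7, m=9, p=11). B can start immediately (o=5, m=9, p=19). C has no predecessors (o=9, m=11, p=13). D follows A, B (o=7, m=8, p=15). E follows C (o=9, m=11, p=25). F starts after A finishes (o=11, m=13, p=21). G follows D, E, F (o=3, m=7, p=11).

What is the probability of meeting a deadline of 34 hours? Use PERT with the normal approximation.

0.837

te_A = (7 + 4·9 + 11)/6 = 54/6 = 9; σ²_A = ((11−7)/6)² = 0.444
te_B = (5 + 4·9 + 19)/6 = 60/6 = 10; σ²_B = ((19−5)/6)² = 5.444
te_C = (9 + 4·11 + 13)/6 = 66/6 = 11; σ²_C = ((13−9)/6)² = 0.444
te_D = (7 + 4·8 + 15)/6 = 54/6 = 9; σ²_D = ((15−7)/6)² = 1.778
te_E = (9 + 4·11 + 25)/6 = 78/6 = 13; σ²_E = ((25−9)/6)² = 7.111
te_F = (11 + 4·13 + 21)/6 = 84/6 = 14; σ²_F = ((21−11)/6)² = 2.778
te_G = (3 + 4·7 + 11)/6 = 42/6 = 7; σ²_G = ((11−3)/6)² = 1.778

Forward pass:
ES_A = 0; EF_A = 9
ES_B = 0; EF_B = 10
ES_C = 0; EF_C = 11
ES_D = max(EF_A=9, EF_B=10) = 10; EF_D = 10+9 = 19
ES_E = 11; EF_E = 11+13 = 24
ES_F = 9; EF_F = 9+14 = 23
ES_G = max(EF_D=19, EF_E=24, EF_F=23) = 24; EF_G = 24+7 = 31
Expected project duration μ = 31 hours. Critical path: C → E → G.

Variance along critical path = 0.444 + 7.111 + 1.778 = 9.333; σ = √9.333 = 3.055 hours.
Z = (34 − 31) / 3.055 = 0.982
P(T ≤ 34) = Φ(0.982) ≈ 0.837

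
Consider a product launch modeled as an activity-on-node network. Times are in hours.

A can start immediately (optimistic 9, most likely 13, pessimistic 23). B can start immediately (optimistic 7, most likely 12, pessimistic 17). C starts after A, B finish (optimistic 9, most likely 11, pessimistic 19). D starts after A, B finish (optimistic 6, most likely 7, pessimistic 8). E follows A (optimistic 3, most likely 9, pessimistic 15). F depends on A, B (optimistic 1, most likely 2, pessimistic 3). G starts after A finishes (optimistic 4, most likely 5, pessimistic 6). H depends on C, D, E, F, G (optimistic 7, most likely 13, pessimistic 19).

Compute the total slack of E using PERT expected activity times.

3 hours

te_A = (9 + 4·13 + 23)/6 = 84/6 = 14
te_B = (7 + 4·12 + 17)/6 = 72/6 = 12
te_C = (9 + 4·11 + 19)/6 = 72/6 = 12
te_D = (6 + 4·7 + 8)/6 = 42/6 = 7
te_E = (3 + 4·9 + 15)/6 = 54/6 = 9
te_F = (1 + 4·2 + 3)/6 = 12/6 = 2
te_G = (4 + 4·5 + 6)/6 = 30/6 = 5
te_H = (7 + 4·13 + 19)/6 = 78/6 = 13

Forward pass:
ES_A = 0; EF_A = 14
ES_B = 0; EF_B = 12
ES_C = max(EF_A=14, EF_B=12) = 14; EF_C = 14+12 = 26
ES_D = max(EF_A=14, EF_B=12) = 14; EF_D = 14+7 = 21
ES_E = 14; EF_E = 14+9 = 23
ES_F = max(EF_A=14, EF_B=12) = 14; EF_F = 14+2 = 16
ES_G = 14; EF_G = 14+5 = 19
ES_H = max(EF_C=26, EF_D=21, EF_E=23, EF_F=16, EF_G=19) = 26; EF_H = 26+13 = 39
Expected project duration μ = 39 hours. Critical path: A → C → H.

Backward pass:
LF_H = 39; LS_H = 39−13 = 26
LF_G = LS_H = 26; LS_G = 26−5 = 21
LF_F = LS_H = 26; LS_F = 26−2 = 24
LF_E = LS_H = 26; LS_E = 26−9 = 17
LF_D = LS_H = 26; LS_D = 26−7 = 19
LF_C = LS_H = 26; LS_C = 26−12 = 14
LF_B = min(LS_C=14, LS_D=19, LS_F=24) = 14; LS_B = 14−12 = 2
LF_A = min(LS_C=14, LS_D=19, LS_E=17, LS_F=24, LS_G=21) = 14; LS_A = 14−14 = 0
Slack_E = LS_E − ES_E = 17 − 14 = 3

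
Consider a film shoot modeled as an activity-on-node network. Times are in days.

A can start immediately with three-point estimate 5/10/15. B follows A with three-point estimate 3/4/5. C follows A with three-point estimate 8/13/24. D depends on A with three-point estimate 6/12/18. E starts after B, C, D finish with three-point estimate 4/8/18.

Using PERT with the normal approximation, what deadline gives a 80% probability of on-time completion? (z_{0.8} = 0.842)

te_A = (5 + 4·10 + 15)/6 = 60/6 = 10; σ²_A = ((15−5)/6)² = 2.778
te_B = (3 + 4·4 + 5)/6 = 24/6 = 4; σ²_B = ((5−3)/6)² = 0.111
te_C = (8 + 4·13 + 24)/6 = 84/6 = 14; σ²_C = ((24−8)/6)² = 7.111
te_D = (6 + 4·12 + 18)/6 = 72/6 = 12; σ²_D = ((18−6)/6)² = 4.000
te_E = (4 + 4·8 + 18)/6 = 54/6 = 9; σ²_E = ((18−4)/6)² = 5.444

Forward pass:
ES_A = 0; EF_A = 10
ES_B = 10; EF_B = 10+4 = 14
ES_C = 10; EF_C = 10+14 = 24
ES_D = 10; EF_D = 10+12 = 22
ES_E = max(EF_B=14, EF_C=24, EF_D=22) = 24; EF_E = 24+9 = 33
Expected project duration μ = 33 days. Critical path: A → C → E.

Variance along critical path = 2.778 + 7.111 + 5.444 = 15.333; σ = 3.916 days.
D = μ + z·σ = 33 + 0.842·3.916 = 36.3 days

36.3 days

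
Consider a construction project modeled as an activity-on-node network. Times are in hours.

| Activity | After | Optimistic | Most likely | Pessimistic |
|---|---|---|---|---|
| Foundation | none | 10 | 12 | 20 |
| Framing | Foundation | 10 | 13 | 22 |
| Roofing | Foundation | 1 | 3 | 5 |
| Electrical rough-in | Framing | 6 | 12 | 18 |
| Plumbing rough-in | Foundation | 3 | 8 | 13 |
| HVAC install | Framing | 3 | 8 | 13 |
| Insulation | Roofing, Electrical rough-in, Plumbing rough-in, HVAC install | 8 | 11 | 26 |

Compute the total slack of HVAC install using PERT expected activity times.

4 hours

te_Foundation = (10 + 4·12 + 20)/6 = 78/6 = 13
te_Framing = (10 + 4·13 + 22)/6 = 84/6 = 14
te_Roofing = (1 + 4·3 + 5)/6 = 18/6 = 3
te_Electrical rough-in = (6 + 4·12 + 18)/6 = 72/6 = 12
te_Plumbing rough-in = (3 + 4·8 + 13)/6 = 48/6 = 8
te_HVAC install = (3 + 4·8 + 13)/6 = 48/6 = 8
te_Insulation = (8 + 4·11 + 26)/6 = 78/6 = 13

Forward pass:
ES_Foundation = 0; EF_Foundation = 13
ES_Framing = 13; EF_Framing = 13+14 = 27
ES_Roofing = 13; EF_Roofing = 13+3 = 16
ES_Electrical rough-in = 27; EF_Electrical rough-in = 27+12 = 39
ES_Plumbing rough-in = 13; EF_Plumbing rough-in = 13+8 = 21
ES_HVAC install = 27; EF_HVAC install = 27+8 = 35
ES_Insulation = max(EF_Roofing=16, EF_Electrical rough-in=39, EF_Plumbing rough-in=21, EF_HVAC install=35) = 39; EF_Insulation = 39+13 = 52
Expected project duration μ = 52 hours. Critical path: Foundation → Framing → Electrical rough-in → Insulation.

Backward pass:
LF_Insulation = 52; LS_Insulation = 52−13 = 39
LF_HVAC install = LS_Insulation = 39; LS_HVAC install = 39−8 = 31
LF_Plumbing rough-in = LS_Insulation = 39; LS_Plumbing rough-in = 39−8 = 31
LF_Electrical rough-in = LS_Insulation = 39; LS_Electrical rough-in = 39−12 = 27
LF_Roofing = LS_Insulation = 39; LS_Roofing = 39−3 = 36
LF_Framing = min(LS_Electrical rough-in=27, LS_HVAC install=31) = 27; LS_Framing = 27−14 = 13
LF_Foundation = min(LS_Framing=13, LS_Roofing=36, LS_Plumbing rough-in=31) = 13; LS_Foundation = 13−13 = 0
Slack_HVAC install = LS_HVAC install − ES_HVAC install = 31 − 27 = 4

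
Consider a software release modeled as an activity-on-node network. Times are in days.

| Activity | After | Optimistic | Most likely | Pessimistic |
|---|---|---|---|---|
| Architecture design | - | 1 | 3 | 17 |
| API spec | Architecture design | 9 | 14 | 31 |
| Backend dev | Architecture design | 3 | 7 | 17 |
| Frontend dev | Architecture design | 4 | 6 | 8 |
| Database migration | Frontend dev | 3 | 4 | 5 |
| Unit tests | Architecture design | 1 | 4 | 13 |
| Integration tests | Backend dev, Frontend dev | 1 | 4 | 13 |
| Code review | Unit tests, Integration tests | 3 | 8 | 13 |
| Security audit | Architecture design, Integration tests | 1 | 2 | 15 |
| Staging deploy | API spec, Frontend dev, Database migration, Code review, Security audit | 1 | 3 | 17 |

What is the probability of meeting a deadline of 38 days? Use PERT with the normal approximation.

0.913

te_Architecture design = (1 + 4·3 + 17)/6 = 30/6 = 5; σ²_Architecture design = ((17−1)/6)² = 7.111
te_API spec = (9 + 4·14 + 31)/6 = 96/6 = 16; σ²_API spec = ((31−9)/6)² = 13.444
te_Backend dev = (3 + 4·7 + 17)/6 = 48/6 = 8; σ²_Backend dev = ((17−3)/6)² = 5.444
te_Frontend dev = (4 + 4·6 + 8)/6 = 36/6 = 6; σ²_Frontend dev = ((8−4)/6)² = 0.444
te_Database migration = (3 + 4·4 + 5)/6 = 24/6 = 4; σ²_Database migration = ((5−3)/6)² = 0.111
te_Unit tests = (1 + 4·4 + 13)/6 = 30/6 = 5; σ²_Unit tests = ((13−1)/6)² = 4.000
te_Integration tests = (1 + 4·4 + 13)/6 = 30/6 = 5; σ²_Integration tests = ((13−1)/6)² = 4.000
te_Code review = (3 + 4·8 + 13)/6 = 48/6 = 8; σ²_Code review = ((13−3)/6)² = 2.778
te_Security audit = (1 + 4·2 + 15)/6 = 24/6 = 4; σ²_Security audit = ((15−1)/6)² = 5.444
te_Staging deploy = (1 + 4·3 + 17)/6 = 30/6 = 5; σ²_Staging deploy = ((17−1)/6)² = 7.111

Forward pass:
ES_Architecture design = 0; EF_Architecture design = 5
ES_API spec = 5; EF_API spec = 5+16 = 21
ES_Backend dev = 5; EF_Backend dev = 5+8 = 13
ES_Frontend dev = 5; EF_Frontend dev = 5+6 = 11
ES_Database migration = 11; EF_Database migration = 11+4 = 15
ES_Unit tests = 5; EF_Unit tests = 5+5 = 10
ES_Integration tests = max(EF_Backend dev=13, EF_Frontend dev=11) = 13; EF_Integration tests = 13+5 = 18
ES_Code review = max(EF_Unit tests=10, EF_Integration tests=18) = 18; EF_Code review = 18+8 = 26
ES_Security audit = max(EF_Architecture design=5, EF_Integration tests=18) = 18; EF_Security audit = 18+4 = 22
ES_Staging deploy = max(EF_API spec=21, EF_Frontend dev=11, EF_Database migration=15, EF_Code review=26, EF_Security audit=22) = 26; EF_Staging deploy = 26+5 = 31
Expected project duration μ = 31 days. Critical path: Architecture design → Backend dev → Integration tests → Code review → Staging deploy.

Variance along critical path = 7.111 + 5.444 + 4.000 + 2.778 + 7.111 = 26.444; σ = √26.444 = 5.142 days.
Z = (38 − 31) / 5.142 = 1.361
P(T ≤ 38) = Φ(1.361) ≈ 0.913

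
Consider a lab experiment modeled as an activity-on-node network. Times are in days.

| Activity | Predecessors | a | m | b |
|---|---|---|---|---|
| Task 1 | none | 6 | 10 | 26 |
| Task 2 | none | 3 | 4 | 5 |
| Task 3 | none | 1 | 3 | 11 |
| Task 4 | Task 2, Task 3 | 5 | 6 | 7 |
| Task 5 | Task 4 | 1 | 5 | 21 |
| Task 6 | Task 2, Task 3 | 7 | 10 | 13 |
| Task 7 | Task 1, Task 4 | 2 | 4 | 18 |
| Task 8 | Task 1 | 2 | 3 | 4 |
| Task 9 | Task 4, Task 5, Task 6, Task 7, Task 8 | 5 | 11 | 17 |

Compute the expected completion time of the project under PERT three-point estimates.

29 days

te_Task 1 = (6 + 4·10 + 26)/6 = 72/6 = 12
te_Task 2 = (3 + 4·4 + 5)/6 = 24/6 = 4
te_Task 3 = (1 + 4·3 + 11)/6 = 24/6 = 4
te_Task 4 = (5 + 4·6 + 7)/6 = 36/6 = 6
te_Task 5 = (1 + 4·5 + 21)/6 = 42/6 = 7
te_Task 6 = (7 + 4·10 + 13)/6 = 60/6 = 10
te_Task 7 = (2 + 4·4 + 18)/6 = 36/6 = 6
te_Task 8 = (2 + 4·3 + 4)/6 = 18/6 = 3
te_Task 9 = (5 + 4·11 + 17)/6 = 66/6 = 11

Forward pass:
ES_Task 1 = 0; EF_Task 1 = 12
ES_Task 2 = 0; EF_Task 2 = 4
ES_Task 3 = 0; EF_Task 3 = 4
ES_Task 4 = max(EF_Task 2=4, EF_Task 3=4) = 4; EF_Task 4 = 4+6 = 10
ES_Task 5 = 10; EF_Task 5 = 10+7 = 17
ES_Task 6 = max(EF_Task 2=4, EF_Task 3=4) = 4; EF_Task 6 = 4+10 = 14
ES_Task 7 = max(EF_Task 1=12, EF_Task 4=10) = 12; EF_Task 7 = 12+6 = 18
ES_Task 8 = 12; EF_Task 8 = 12+3 = 15
ES_Task 9 = max(EF_Task 4=10, EF_Task 5=17, EF_Task 6=14, EF_Task 7=18, EF_Task 8=15) = 18; EF_Task 9 = 18+11 = 29
Expected project duration μ = 29 days. Critical path: Task 1 → Task 7 → Task 9.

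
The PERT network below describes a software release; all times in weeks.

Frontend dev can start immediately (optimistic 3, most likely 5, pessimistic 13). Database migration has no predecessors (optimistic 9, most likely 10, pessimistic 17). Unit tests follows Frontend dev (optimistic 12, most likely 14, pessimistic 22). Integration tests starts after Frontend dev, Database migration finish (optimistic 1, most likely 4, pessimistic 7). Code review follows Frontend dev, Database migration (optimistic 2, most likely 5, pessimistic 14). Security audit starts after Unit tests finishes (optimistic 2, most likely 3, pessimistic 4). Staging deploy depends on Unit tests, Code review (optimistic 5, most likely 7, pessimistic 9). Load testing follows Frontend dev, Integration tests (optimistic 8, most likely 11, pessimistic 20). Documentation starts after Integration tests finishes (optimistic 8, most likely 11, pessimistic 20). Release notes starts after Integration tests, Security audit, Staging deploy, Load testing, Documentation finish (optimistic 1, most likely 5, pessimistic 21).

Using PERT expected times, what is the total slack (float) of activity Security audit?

4 weeks

te_Frontend dev = (3 + 4·5 + 13)/6 = 36/6 = 6
te_Database migration = (9 + 4·10 + 17)/6 = 66/6 = 11
te_Unit tests = (12 + 4·14 + 22)/6 = 90/6 = 15
te_Integration tests = (1 + 4·4 + 7)/6 = 24/6 = 4
te_Code review = (2 + 4·5 + 14)/6 = 36/6 = 6
te_Security audit = (2 + 4·3 + 4)/6 = 18/6 = 3
te_Staging deploy = (5 + 4·7 + 9)/6 = 42/6 = 7
te_Load testing = (8 + 4·11 + 20)/6 = 72/6 = 12
te_Documentation = (8 + 4·11 + 20)/6 = 72/6 = 12
te_Release notes = (1 + 4·5 + 21)/6 = 42/6 = 7

Forward pass:
ES_Frontend dev = 0; EF_Frontend dev = 6
ES_Database migration = 0; EF_Database migration = 11
ES_Unit tests = 6; EF_Unit tests = 6+15 = 21
ES_Integration tests = max(EF_Frontend dev=6, EF_Database migration=11) = 11; EF_Integration tests = 11+4 = 15
ES_Code review = max(EF_Frontend dev=6, EF_Database migration=11) = 11; EF_Code review = 11+6 = 17
ES_Security audit = 21; EF_Security audit = 21+3 = 24
ES_Staging deploy = max(EF_Unit tests=21, EF_Code review=17) = 21; EF_Staging deploy = 21+7 = 28
ES_Load testing = max(EF_Frontend dev=6, EF_Integration tests=15) = 15; EF_Load testing = 15+12 = 27
ES_Documentation = 15; EF_Documentation = 15+12 = 27
ES_Release notes = max(EF_Integration tests=15, EF_Security audit=24, EF_Staging deploy=28, EF_Load testing=27, EF_Documentation=27) = 28; EF_Release notes = 28+7 = 35
Expected project duration μ = 35 weeks. Critical path: Frontend dev → Unit tests → Staging deploy → Release notes.

Backward pass:
LF_Release notes = 35; LS_Release notes = 35−7 = 28
LF_Documentation = LS_Release notes = 28; LS_Documentation = 28−12 = 16
LF_Load testing = LS_Release notes = 28; LS_Load testing = 28−12 = 16
LF_Staging deploy = LS_Release notes = 28; LS_Staging deploy = 28−7 = 21
LF_Security audit = LS_Release notes = 28; LS_Security audit = 28−3 = 25
LF_Code review = LS_Staging deploy = 21; LS_Code review = 21−6 = 15
LF_Integration tests = min(LS_Load testing=16, LS_Documentation=16, LS_Release notes=28) = 16; LS_Integration tests = 16−4 = 12
LF_Unit tests = min(LS_Security audit=25, LS_Staging deploy=21) = 21; LS_Unit tests = 21−15 = 6
LF_Database migration = min(LS_Integration tests=12, LS_Code review=15) = 12; LS_Database migration = 12−11 = 1
LF_Frontend dev = min(LS_Unit tests=6, LS_Integration tests=12, LS_Code review=15, LS_Load testing=16) = 6; LS_Frontend dev = 6−6 = 0
Slack_Security audit = LS_Security audit − ES_Security audit = 25 − 21 = 4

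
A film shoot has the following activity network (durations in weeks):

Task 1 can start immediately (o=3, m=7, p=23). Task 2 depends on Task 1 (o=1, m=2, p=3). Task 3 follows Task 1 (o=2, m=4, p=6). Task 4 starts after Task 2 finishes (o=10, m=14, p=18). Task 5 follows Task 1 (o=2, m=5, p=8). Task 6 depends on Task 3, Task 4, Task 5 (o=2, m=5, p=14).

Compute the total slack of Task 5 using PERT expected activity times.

11 weeks

te_Task 1 = (3 + 4·7 + 23)/6 = 54/6 = 9
te_Task 2 = (1 + 4·2 + 3)/6 = 12/6 = 2
te_Task 3 = (2 + 4·4 + 6)/6 = 24/6 = 4
te_Task 4 = (10 + 4·14 + 18)/6 = 84/6 = 14
te_Task 5 = (2 + 4·5 + 8)/6 = 30/6 = 5
te_Task 6 = (2 + 4·5 + 14)/6 = 36/6 = 6

Forward pass:
ES_Task 1 = 0; EF_Task 1 = 9
ES_Task 2 = 9; EF_Task 2 = 9+2 = 11
ES_Task 3 = 9; EF_Task 3 = 9+4 = 13
ES_Task 4 = 11; EF_Task 4 = 11+14 = 25
ES_Task 5 = 9; EF_Task 5 = 9+5 = 14
ES_Task 6 = max(EF_Task 3=13, EF_Task 4=25, EF_Task 5=14) = 25; EF_Task 6 = 25+6 = 31
Expected project duration μ = 31 weeks. Critical path: Task 1 → Task 2 → Task 4 → Task 6.

Backward pass:
LF_Task 6 = 31; LS_Task 6 = 31−6 = 25
LF_Task 5 = LS_Task 6 = 25; LS_Task 5 = 25−5 = 20
LF_Task 4 = LS_Task 6 = 25; LS_Task 4 = 25−14 = 11
LF_Task 3 = LS_Task 6 = 25; LS_Task 3 = 25−4 = 21
LF_Task 2 = LS_Task 4 = 11; LS_Task 2 = 11−2 = 9
LF_Task 1 = min(LS_Task 2=9, LS_Task 3=21, LS_Task 5=20) = 9; LS_Task 1 = 9−9 = 0
Slack_Task 5 = LS_Task 5 − ES_Task 5 = 20 − 9 = 11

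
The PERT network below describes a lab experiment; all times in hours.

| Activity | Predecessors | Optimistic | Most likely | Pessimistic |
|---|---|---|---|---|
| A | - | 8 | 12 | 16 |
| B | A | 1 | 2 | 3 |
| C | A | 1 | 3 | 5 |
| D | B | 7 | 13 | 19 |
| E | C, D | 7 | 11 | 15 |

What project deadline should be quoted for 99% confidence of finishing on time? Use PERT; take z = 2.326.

44.4 hours

te_A = (8 + 4·12 + 16)/6 = 72/6 = 12; σ²_A = ((16−8)/6)² = 1.778
te_B = (1 + 4·2 + 3)/6 = 12/6 = 2; σ²_B = ((3−1)/6)² = 0.111
te_C = (1 + 4·3 + 5)/6 = 18/6 = 3; σ²_C = ((5−1)/6)² = 0.444
te_D = (7 + 4·13 + 19)/6 = 78/6 = 13; σ²_D = ((19−7)/6)² = 4.000
te_E = (7 + 4·11 + 15)/6 = 66/6 = 11; σ²_E = ((15−7)/6)² = 1.778

Forward pass:
ES_A = 0; EF_A = 12
ES_B = 12; EF_B = 12+2 = 14
ES_C = 12; EF_C = 12+3 = 15
ES_D = 14; EF_D = 14+13 = 27
ES_E = max(EF_C=15, EF_D=27) = 27; EF_E = 27+11 = 38
Expected project duration μ = 38 hours. Critical path: A → B → D → E.

Variance along critical path = 1.778 + 0.111 + 4.000 + 1.778 = 7.667; σ = 2.769 hours.
D = μ + z·σ = 38 + 2.326·2.769 = 44.4 hours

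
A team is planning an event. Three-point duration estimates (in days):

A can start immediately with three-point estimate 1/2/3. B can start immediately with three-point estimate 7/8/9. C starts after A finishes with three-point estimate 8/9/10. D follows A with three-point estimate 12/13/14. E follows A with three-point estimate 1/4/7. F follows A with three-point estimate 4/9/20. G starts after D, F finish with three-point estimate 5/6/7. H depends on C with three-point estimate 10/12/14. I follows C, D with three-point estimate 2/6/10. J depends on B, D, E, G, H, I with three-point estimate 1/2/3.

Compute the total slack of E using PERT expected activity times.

17 days

te_A = (1 + 4·2 + 3)/6 = 12/6 = 2
te_B = (7 + 4·8 + 9)/6 = 48/6 = 8
te_C = (8 + 4·9 + 10)/6 = 54/6 = 9
te_D = (12 + 4·13 + 14)/6 = 78/6 = 13
te_E = (1 + 4·4 + 7)/6 = 24/6 = 4
te_F = (4 + 4·9 + 20)/6 = 60/6 = 10
te_G = (5 + 4·6 + 7)/6 = 36/6 = 6
te_H = (10 + 4·12 + 14)/6 = 72/6 = 12
te_I = (2 + 4·6 + 10)/6 = 36/6 = 6
te_J = (1 + 4·2 + 3)/6 = 12/6 = 2

Forward pass:
ES_A = 0; EF_A = 2
ES_B = 0; EF_B = 8
ES_C = 2; EF_C = 2+9 = 11
ES_D = 2; EF_D = 2+13 = 15
ES_E = 2; EF_E = 2+4 = 6
ES_F = 2; EF_F = 2+10 = 12
ES_G = max(EF_D=15, EF_F=12) = 15; EF_G = 15+6 = 21
ES_H = 11; EF_H = 11+12 = 23
ES_I = max(EF_C=11, EF_D=15) = 15; EF_I = 15+6 = 21
ES_J = max(EF_B=8, EF_D=15, EF_E=6, EF_G=21, EF_H=23, EF_I=21) = 23; EF_J = 23+2 = 25
Expected project duration μ = 25 days. Critical path: A → C → H → J.

Backward pass:
LF_J = 25; LS_J = 25−2 = 23
LF_I = LS_J = 23; LS_I = 23−6 = 17
LF_H = LS_J = 23; LS_H = 23−12 = 11
LF_G = LS_J = 23; LS_G = 23−6 = 17
LF_F = LS_G = 17; LS_F = 17−10 = 7
LF_E = LS_J = 23; LS_E = 23−4 = 19
LF_D = min(LS_G=17, LS_I=17, LS_J=23) = 17; LS_D = 17−13 = 4
LF_C = min(LS_H=11, LS_I=17) = 11; LS_C = 11−9 = 2
LF_B = LS_J = 23; LS_B = 23−8 = 15
LF_A = min(LS_C=2, LS_D=4, LS_E=19, LS_F=7) = 2; LS_A = 2−2 = 0
Slack_E = LS_E − ES_E = 19 − 2 = 17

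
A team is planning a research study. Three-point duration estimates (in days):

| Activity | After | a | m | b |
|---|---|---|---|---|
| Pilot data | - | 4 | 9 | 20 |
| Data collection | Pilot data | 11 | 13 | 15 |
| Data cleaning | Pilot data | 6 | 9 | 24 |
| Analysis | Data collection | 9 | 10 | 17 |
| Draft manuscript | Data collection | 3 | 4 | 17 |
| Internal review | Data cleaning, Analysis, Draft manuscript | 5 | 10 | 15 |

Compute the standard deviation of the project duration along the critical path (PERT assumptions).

3.48 days

te_Pilot data = (4 + 4·9 + 20)/6 = 60/6 = 10; σ²_Pilot data = ((20−4)/6)² = 7.111
te_Data collection = (11 + 4·13 + 15)/6 = 78/6 = 13; σ²_Data collection = ((15−11)/6)² = 0.444
te_Data cleaning = (6 + 4·9 + 24)/6 = 66/6 = 11; σ²_Data cleaning = ((24−6)/6)² = 9.000
te_Analysis = (9 + 4·10 + 17)/6 = 66/6 = 11; σ²_Analysis = ((17−9)/6)² = 1.778
te_Draft manuscript = (3 + 4·4 + 17)/6 = 36/6 = 6; σ²_Draft manuscript = ((17−3)/6)² = 5.444
te_Internal review = (5 + 4·10 + 15)/6 = 60/6 = 10; σ²_Internal review = ((15−5)/6)² = 2.778

Forward pass:
ES_Pilot data = 0; EF_Pilot data = 10
ES_Data collection = 10; EF_Data collection = 10+13 = 23
ES_Data cleaning = 10; EF_Data cleaning = 10+11 = 21
ES_Analysis = 23; EF_Analysis = 23+11 = 34
ES_Draft manuscript = 23; EF_Draft manuscript = 23+6 = 29
ES_Internal review = max(EF_Data cleaning=21, EF_Analysis=34, EF_Draft manuscript=29) = 34; EF_Internal review = 34+10 = 44
Expected project duration μ = 44 days. Critical path: Pilot data → Data collection → Analysis → Internal review.

Variance along critical path = 7.111 + 0.444 + 1.778 + 2.778 = 12.111
σ = √12.111 = 3.480 days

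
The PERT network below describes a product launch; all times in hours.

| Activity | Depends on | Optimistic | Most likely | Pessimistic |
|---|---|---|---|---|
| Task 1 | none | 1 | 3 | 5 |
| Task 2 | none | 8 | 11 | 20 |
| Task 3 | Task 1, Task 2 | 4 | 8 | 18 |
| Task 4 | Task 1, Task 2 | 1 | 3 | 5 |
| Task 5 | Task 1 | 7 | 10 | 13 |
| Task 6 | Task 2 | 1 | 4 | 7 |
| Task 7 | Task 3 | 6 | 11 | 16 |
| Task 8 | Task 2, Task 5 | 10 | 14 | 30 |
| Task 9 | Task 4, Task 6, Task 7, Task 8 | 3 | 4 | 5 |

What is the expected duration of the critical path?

36 hours

te_Task 1 = (1 + 4·3 + 5)/6 = 18/6 = 3
te_Task 2 = (8 + 4·11 + 20)/6 = 72/6 = 12
te_Task 3 = (4 + 4·8 + 18)/6 = 54/6 = 9
te_Task 4 = (1 + 4·3 + 5)/6 = 18/6 = 3
te_Task 5 = (7 + 4·10 + 13)/6 = 60/6 = 10
te_Task 6 = (1 + 4·4 + 7)/6 = 24/6 = 4
te_Task 7 = (6 + 4·11 + 16)/6 = 66/6 = 11
te_Task 8 = (10 + 4·14 + 30)/6 = 96/6 = 16
te_Task 9 = (3 + 4·4 + 5)/6 = 24/6 = 4

Forward pass:
ES_Task 1 = 0; EF_Task 1 = 3
ES_Task 2 = 0; EF_Task 2 = 12
ES_Task 3 = max(EF_Task 1=3, EF_Task 2=12) = 12; EF_Task 3 = 12+9 = 21
ES_Task 4 = max(EF_Task 1=3, EF_Task 2=12) = 12; EF_Task 4 = 12+3 = 15
ES_Task 5 = 3; EF_Task 5 = 3+10 = 13
ES_Task 6 = 12; EF_Task 6 = 12+4 = 16
ES_Task 7 = 21; EF_Task 7 = 21+11 = 32
ES_Task 8 = max(EF_Task 2=12, EF_Task 5=13) = 13; EF_Task 8 = 13+16 = 29
ES_Task 9 = max(EF_Task 4=15, EF_Task 6=16, EF_Task 7=32, EF_Task 8=29) = 32; EF_Task 9 = 32+4 = 36
Expected project duration μ = 36 hours. Critical path: Task 2 → Task 3 → Task 7 → Task 9.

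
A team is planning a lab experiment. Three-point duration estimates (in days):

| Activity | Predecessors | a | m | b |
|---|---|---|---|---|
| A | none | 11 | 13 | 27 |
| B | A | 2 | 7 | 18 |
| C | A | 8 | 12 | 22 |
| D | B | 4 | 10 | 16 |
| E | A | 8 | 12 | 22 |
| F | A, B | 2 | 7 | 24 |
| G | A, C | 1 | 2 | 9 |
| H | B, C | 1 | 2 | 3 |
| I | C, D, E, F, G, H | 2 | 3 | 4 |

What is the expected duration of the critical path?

te_A = (11 + 4·13 + 27)/6 = 90/6 = 15
te_B = (2 + 4·7 + 18)/6 = 48/6 = 8
te_C = (8 + 4·12 + 22)/6 = 78/6 = 13
te_D = (4 + 4·10 + 16)/6 = 60/6 = 10
te_E = (8 + 4·12 + 22)/6 = 78/6 = 13
te_F = (2 + 4·7 + 24)/6 = 54/6 = 9
te_G = (1 + 4·2 + 9)/6 = 18/6 = 3
te_H = (1 + 4·2 + 3)/6 = 12/6 = 2
te_I = (2 + 4·3 + 4)/6 = 18/6 = 3

Forward pass:
ES_A = 0; EF_A = 15
ES_B = 15; EF_B = 15+8 = 23
ES_C = 15; EF_C = 15+13 = 28
ES_D = 23; EF_D = 23+10 = 33
ES_E = 15; EF_E = 15+13 = 28
ES_F = max(EF_A=15, EF_B=23) = 23; EF_F = 23+9 = 32
ES_G = max(EF_A=15, EF_C=28) = 28; EF_G = 28+3 = 31
ES_H = max(EF_B=23, EF_C=28) = 28; EF_H = 28+2 = 30
ES_I = max(EF_C=28, EF_D=33, EF_E=28, EF_F=32, EF_G=31, EF_H=30) = 33; EF_I = 33+3 = 36
Expected project duration μ = 36 days. Critical path: A → B → D → I.

36 days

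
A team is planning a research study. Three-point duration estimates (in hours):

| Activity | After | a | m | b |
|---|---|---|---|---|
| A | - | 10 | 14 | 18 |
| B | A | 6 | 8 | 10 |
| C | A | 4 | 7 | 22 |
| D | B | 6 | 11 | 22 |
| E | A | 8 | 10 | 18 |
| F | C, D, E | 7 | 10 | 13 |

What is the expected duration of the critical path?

44 hours

te_A = (10 + 4·14 + 18)/6 = 84/6 = 14
te_B = (6 + 4·8 + 10)/6 = 48/6 = 8
te_C = (4 + 4·7 + 22)/6 = 54/6 = 9
te_D = (6 + 4·11 + 22)/6 = 72/6 = 12
te_E = (8 + 4·10 + 18)/6 = 66/6 = 11
te_F = (7 + 4·10 + 13)/6 = 60/6 = 10

Forward pass:
ES_A = 0; EF_A = 14
ES_B = 14; EF_B = 14+8 = 22
ES_C = 14; EF_C = 14+9 = 23
ES_D = 22; EF_D = 22+12 = 34
ES_E = 14; EF_E = 14+11 = 25
ES_F = max(EF_C=23, EF_D=34, EF_E=25) = 34; EF_F = 34+10 = 44
Expected project duration μ = 44 hours. Critical path: A → B → D → F.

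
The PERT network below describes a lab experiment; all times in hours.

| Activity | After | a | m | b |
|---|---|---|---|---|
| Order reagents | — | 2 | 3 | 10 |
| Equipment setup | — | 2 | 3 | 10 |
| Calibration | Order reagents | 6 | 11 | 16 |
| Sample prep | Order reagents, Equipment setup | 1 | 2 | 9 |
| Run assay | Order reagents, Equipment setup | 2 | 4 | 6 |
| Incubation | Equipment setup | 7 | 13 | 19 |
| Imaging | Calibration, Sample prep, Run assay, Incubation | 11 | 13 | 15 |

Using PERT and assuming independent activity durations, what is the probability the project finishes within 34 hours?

0.946

te_Order reagents = (2 + 4·3 + 10)/6 = 24/6 = 4; σ²_Order reagents = ((10−2)/6)² = 1.778
te_Equipment setup = (2 + 4·3 + 10)/6 = 24/6 = 4; σ²_Equipment setup = ((10−2)/6)² = 1.778
te_Calibration = (6 + 4·11 + 16)/6 = 66/6 = 11; σ²_Calibration = ((16−6)/6)² = 2.778
te_Sample prep = (1 + 4·2 + 9)/6 = 18/6 = 3; σ²_Sample prep = ((9−1)/6)² = 1.778
te_Run assay = (2 + 4·4 + 6)/6 = 24/6 = 4; σ²_Run assay = ((6−2)/6)² = 0.444
te_Incubation = (7 + 4·13 + 19)/6 = 78/6 = 13; σ²_Incubation = ((19−7)/6)² = 4.000
te_Imaging = (11 + 4·13 + 15)/6 = 78/6 = 13; σ²_Imaging = ((15−11)/6)² = 0.444

Forward pass:
ES_Order reagents = 0; EF_Order reagents = 4
ES_Equipment setup = 0; EF_Equipment setup = 4
ES_Calibration = 4; EF_Calibration = 4+11 = 15
ES_Sample prep = max(EF_Order reagents=4, EF_Equipment setup=4) = 4; EF_Sample prep = 4+3 = 7
ES_Run assay = max(EF_Order reagents=4, EF_Equipment setup=4) = 4; EF_Run assay = 4+4 = 8
ES_Incubation = 4; EF_Incubation = 4+13 = 17
ES_Imaging = max(EF_Calibration=15, EF_Sample prep=7, EF_Run assay=8, EF_Incubation=17) = 17; EF_Imaging = 17+13 = 30
Expected project duration μ = 30 hours. Critical path: Equipment setup → Incubation → Imaging.

Variance along critical path = 1.778 + 4.000 + 0.444 = 6.222; σ = √6.222 = 2.494 hours.
Z = (34 − 30) / 2.494 = 1.604
P(T ≤ 34) = Φ(1.604) ≈ 0.946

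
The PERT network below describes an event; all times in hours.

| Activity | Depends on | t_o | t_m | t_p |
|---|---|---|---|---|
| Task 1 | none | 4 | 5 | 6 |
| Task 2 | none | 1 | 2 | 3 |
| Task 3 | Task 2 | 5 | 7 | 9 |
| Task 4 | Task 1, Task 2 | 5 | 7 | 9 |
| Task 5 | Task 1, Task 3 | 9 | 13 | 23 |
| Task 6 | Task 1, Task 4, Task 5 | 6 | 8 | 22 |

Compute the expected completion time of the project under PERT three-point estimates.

33 hours

te_Task 1 = (4 + 4·5 + 6)/6 = 30/6 = 5
te_Task 2 = (1 + 4·2 + 3)/6 = 12/6 = 2
te_Task 3 = (5 + 4·7 + 9)/6 = 42/6 = 7
te_Task 4 = (5 + 4·7 + 9)/6 = 42/6 = 7
te_Task 5 = (9 + 4·13 + 23)/6 = 84/6 = 14
te_Task 6 = (6 + 4·8 + 22)/6 = 60/6 = 10

Forward pass:
ES_Task 1 = 0; EF_Task 1 = 5
ES_Task 2 = 0; EF_Task 2 = 2
ES_Task 3 = 2; EF_Task 3 = 2+7 = 9
ES_Task 4 = max(EF_Task 1=5, EF_Task 2=2) = 5; EF_Task 4 = 5+7 = 12
ES_Task 5 = max(EF_Task 1=5, EF_Task 3=9) = 9; EF_Task 5 = 9+14 = 23
ES_Task 6 = max(EF_Task 1=5, EF_Task 4=12, EF_Task 5=23) = 23; EF_Task 6 = 23+10 = 33
Expected project duration μ = 33 hours. Critical path: Task 2 → Task 3 → Task 5 → Task 6.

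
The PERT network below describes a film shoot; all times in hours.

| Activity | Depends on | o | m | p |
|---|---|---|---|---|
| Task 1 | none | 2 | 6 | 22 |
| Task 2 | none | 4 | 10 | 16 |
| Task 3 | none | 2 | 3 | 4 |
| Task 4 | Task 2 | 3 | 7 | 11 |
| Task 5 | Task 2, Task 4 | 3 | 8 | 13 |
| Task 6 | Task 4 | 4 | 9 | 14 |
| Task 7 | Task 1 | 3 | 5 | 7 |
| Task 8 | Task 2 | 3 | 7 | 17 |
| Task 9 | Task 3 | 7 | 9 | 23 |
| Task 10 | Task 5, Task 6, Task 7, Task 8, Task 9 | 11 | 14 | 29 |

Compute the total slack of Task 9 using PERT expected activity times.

te_Task 1 = (2 + 4·6 + 22)/6 = 48/6 = 8
te_Task 2 = (4 + 4·10 + 16)/6 = 60/6 = 10
te_Task 3 = (2 + 4·3 + 4)/6 = 18/6 = 3
te_Task 4 = (3 + 4·7 + 11)/6 = 42/6 = 7
te_Task 5 = (3 + 4·8 + 13)/6 = 48/6 = 8
te_Task 6 = (4 + 4·9 + 14)/6 = 54/6 = 9
te_Task 7 = (3 + 4·5 + 7)/6 = 30/6 = 5
te_Task 8 = (3 + 4·7 + 17)/6 = 48/6 = 8
te_Task 9 = (7 + 4·9 + 23)/6 = 66/6 = 11
te_Task 10 = (11 + 4·14 + 29)/6 = 96/6 = 16

Forward pass:
ES_Task 1 = 0; EF_Task 1 = 8
ES_Task 2 = 0; EF_Task 2 = 10
ES_Task 3 = 0; EF_Task 3 = 3
ES_Task 4 = 10; EF_Task 4 = 10+7 = 17
ES_Task 5 = max(EF_Task 2=10, EF_Task 4=17) = 17; EF_Task 5 = 17+8 = 25
ES_Task 6 = 17; EF_Task 6 = 17+9 = 26
ES_Task 7 = 8; EF_Task 7 = 8+5 = 13
ES_Task 8 = 10; EF_Task 8 = 10+8 = 18
ES_Task 9 = 3; EF_Task 9 = 3+11 = 14
ES_Task 10 = max(EF_Task 5=25, EF_Task 6=26, EF_Task 7=13, EF_Task 8=18, EF_Task 9=14) = 26; EF_Task 10 = 26+16 = 42
Expected project duration μ = 42 hours. Critical path: Task 2 → Task 4 → Task 6 → Task 10.

Backward pass:
LF_Task 10 = 42; LS_Task 10 = 42−16 = 26
LF_Task 9 = LS_Task 10 = 26; LS_Task 9 = 26−11 = 15
LF_Task 8 = LS_Task 10 = 26; LS_Task 8 = 26−8 = 18
LF_Task 7 = LS_Task 10 = 26; LS_Task 7 = 26−5 = 21
LF_Task 6 = LS_Task 10 = 26; LS_Task 6 = 26−9 = 17
LF_Task 5 = LS_Task 10 = 26; LS_Task 5 = 26−8 = 18
LF_Task 4 = min(LS_Task 5=18, LS_Task 6=17) = 17; LS_Task 4 = 17−7 = 10
LF_Task 3 = LS_Task 9 = 15; LS_Task 3 = 15−3 = 12
LF_Task 2 = min(LS_Task 4=10, LS_Task 5=18, LS_Task 8=18) = 10; LS_Task 2 = 10−10 = 0
LF_Task 1 = LS_Task 7 = 21; LS_Task 1 = 21−8 = 13
Slack_Task 9 = LS_Task 9 − ES_Task 9 = 15 − 3 = 12

12 hours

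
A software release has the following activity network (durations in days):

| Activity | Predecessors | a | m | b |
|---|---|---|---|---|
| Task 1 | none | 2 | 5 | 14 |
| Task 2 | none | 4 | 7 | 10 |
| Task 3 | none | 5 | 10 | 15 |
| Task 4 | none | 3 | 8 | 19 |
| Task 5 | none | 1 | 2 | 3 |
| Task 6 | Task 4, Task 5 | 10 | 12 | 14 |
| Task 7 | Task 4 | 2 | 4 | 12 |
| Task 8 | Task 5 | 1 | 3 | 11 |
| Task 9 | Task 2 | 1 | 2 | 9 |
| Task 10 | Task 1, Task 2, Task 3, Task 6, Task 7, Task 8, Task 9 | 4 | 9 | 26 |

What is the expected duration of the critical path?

32 days

te_Task 1 = (2 + 4·5 + 14)/6 = 36/6 = 6
te_Task 2 = (4 + 4·7 + 10)/6 = 42/6 = 7
te_Task 3 = (5 + 4·10 + 15)/6 = 60/6 = 10
te_Task 4 = (3 + 4·8 + 19)/6 = 54/6 = 9
te_Task 5 = (1 + 4·2 + 3)/6 = 12/6 = 2
te_Task 6 = (10 + 4·12 + 14)/6 = 72/6 = 12
te_Task 7 = (2 + 4·4 + 12)/6 = 30/6 = 5
te_Task 8 = (1 + 4·3 + 11)/6 = 24/6 = 4
te_Task 9 = (1 + 4·2 + 9)/6 = 18/6 = 3
te_Task 10 = (4 + 4·9 + 26)/6 = 66/6 = 11

Forward pass:
ES_Task 1 = 0; EF_Task 1 = 6
ES_Task 2 = 0; EF_Task 2 = 7
ES_Task 3 = 0; EF_Task 3 = 10
ES_Task 4 = 0; EF_Task 4 = 9
ES_Task 5 = 0; EF_Task 5 = 2
ES_Task 6 = max(EF_Task 4=9, EF_Task 5=2) = 9; EF_Task 6 = 9+12 = 21
ES_Task 7 = 9; EF_Task 7 = 9+5 = 14
ES_Task 8 = 2; EF_Task 8 = 2+4 = 6
ES_Task 9 = 7; EF_Task 9 = 7+3 = 10
ES_Task 10 = max(EF_Task 1=6, EF_Task 2=7, EF_Task 3=10, EF_Task 6=21, EF_Task 7=14, EF_Task 8=6, EF_Task 9=10) = 21; EF_Task 10 = 21+11 = 32
Expected project duration μ = 32 days. Critical path: Task 4 → Task 6 → Task 10.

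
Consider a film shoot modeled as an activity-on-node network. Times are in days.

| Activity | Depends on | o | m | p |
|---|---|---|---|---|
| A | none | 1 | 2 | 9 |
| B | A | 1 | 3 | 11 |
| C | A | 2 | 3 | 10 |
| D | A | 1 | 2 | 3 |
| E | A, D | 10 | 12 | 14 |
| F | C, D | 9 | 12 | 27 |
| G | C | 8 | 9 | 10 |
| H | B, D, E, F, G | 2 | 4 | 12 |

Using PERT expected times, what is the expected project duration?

26 days

te_A = (1 + 4·2 + 9)/6 = 18/6 = 3
te_B = (1 + 4·3 + 11)/6 = 24/6 = 4
te_C = (2 + 4·3 + 10)/6 = 24/6 = 4
te_D = (1 + 4·2 + 3)/6 = 12/6 = 2
te_E = (10 + 4·12 + 14)/6 = 72/6 = 12
te_F = (9 + 4·12 + 27)/6 = 84/6 = 14
te_G = (8 + 4·9 + 10)/6 = 54/6 = 9
te_H = (2 + 4·4 + 12)/6 = 30/6 = 5

Forward pass:
ES_A = 0; EF_A = 3
ES_B = 3; EF_B = 3+4 = 7
ES_C = 3; EF_C = 3+4 = 7
ES_D = 3; EF_D = 3+2 = 5
ES_E = max(EF_A=3, EF_D=5) = 5; EF_E = 5+12 = 17
ES_F = max(EF_C=7, EF_D=5) = 7; EF_F = 7+14 = 21
ES_G = 7; EF_G = 7+9 = 16
ES_H = max(EF_B=7, EF_D=5, EF_E=17, EF_F=21, EF_G=16) = 21; EF_H = 21+5 = 26
Expected project duration μ = 26 days. Critical path: A → C → F → H.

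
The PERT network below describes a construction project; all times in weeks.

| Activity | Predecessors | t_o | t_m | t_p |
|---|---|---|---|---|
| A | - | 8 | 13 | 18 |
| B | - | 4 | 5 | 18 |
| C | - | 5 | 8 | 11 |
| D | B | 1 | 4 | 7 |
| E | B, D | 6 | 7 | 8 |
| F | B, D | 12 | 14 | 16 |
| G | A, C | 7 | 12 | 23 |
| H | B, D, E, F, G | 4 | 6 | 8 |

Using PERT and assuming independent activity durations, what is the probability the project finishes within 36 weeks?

te_A = (8 + 4·13 + 18)/6 = 78/6 = 13; σ²_A = ((18−8)/6)² = 2.778
te_B = (4 + 4·5 + 18)/6 = 42/6 = 7; σ²_B = ((18−4)/6)² = 5.444
te_C = (5 + 4·8 + 11)/6 = 48/6 = 8; σ²_C = ((11−5)/6)² = 1.000
te_D = (1 + 4·4 + 7)/6 = 24/6 = 4; σ²_D = ((7−1)/6)² = 1.000
te_E = (6 + 4·7 + 8)/6 = 42/6 = 7; σ²_E = ((8−6)/6)² = 0.111
te_F = (12 + 4·14 + 16)/6 = 84/6 = 14; σ²_F = ((16−12)/6)² = 0.444
te_G = (7 + 4·12 + 23)/6 = 78/6 = 13; σ²_G = ((23−7)/6)² = 7.111
te_H = (4 + 4·6 + 8)/6 = 36/6 = 6; σ²_H = ((8−4)/6)² = 0.444

Forward pass:
ES_A = 0; EF_A = 13
ES_B = 0; EF_B = 7
ES_C = 0; EF_C = 8
ES_D = 7; EF_D = 7+4 = 11
ES_E = max(EF_B=7, EF_D=11) = 11; EF_E = 11+7 = 18
ES_F = max(EF_B=7, EF_D=11) = 11; EF_F = 11+14 = 25
ES_G = max(EF_A=13, EF_C=8) = 13; EF_G = 13+13 = 26
ES_H = max(EF_B=7, EF_D=11, EF_E=18, EF_F=25, EF_G=26) = 26; EF_H = 26+6 = 32
Expected project duration μ = 32 weeks. Critical path: A → G → H.

Variance along critical path = 2.778 + 7.111 + 0.444 = 10.333; σ = √10.333 = 3.215 weeks.
Z = (36 − 32) / 3.215 = 1.244
P(T ≤ 36) = Φ(1.244) ≈ 0.893

0.893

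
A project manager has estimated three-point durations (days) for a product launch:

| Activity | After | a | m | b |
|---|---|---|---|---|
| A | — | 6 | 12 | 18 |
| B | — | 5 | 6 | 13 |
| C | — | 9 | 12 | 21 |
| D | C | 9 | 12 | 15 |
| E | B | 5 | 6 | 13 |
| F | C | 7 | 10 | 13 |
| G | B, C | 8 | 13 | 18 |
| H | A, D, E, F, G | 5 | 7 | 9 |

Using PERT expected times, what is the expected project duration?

33 days

te_A = (6 + 4·12 + 18)/6 = 72/6 = 12
te_B = (5 + 4·6 + 13)/6 = 42/6 = 7
te_C = (9 + 4·12 + 21)/6 = 78/6 = 13
te_D = (9 + 4·12 + 15)/6 = 72/6 = 12
te_E = (5 + 4·6 + 13)/6 = 42/6 = 7
te_F = (7 + 4·10 + 13)/6 = 60/6 = 10
te_G = (8 + 4·13 + 18)/6 = 78/6 = 13
te_H = (5 + 4·7 + 9)/6 = 42/6 = 7

Forward pass:
ES_A = 0; EF_A = 12
ES_B = 0; EF_B = 7
ES_C = 0; EF_C = 13
ES_D = 13; EF_D = 13+12 = 25
ES_E = 7; EF_E = 7+7 = 14
ES_F = 13; EF_F = 13+10 = 23
ES_G = max(EF_B=7, EF_C=13) = 13; EF_G = 13+13 = 26
ES_H = max(EF_A=12, EF_D=25, EF_E=14, EF_F=23, EF_G=26) = 26; EF_H = 26+7 = 33
Expected project duration μ = 33 days. Critical path: C → G → H.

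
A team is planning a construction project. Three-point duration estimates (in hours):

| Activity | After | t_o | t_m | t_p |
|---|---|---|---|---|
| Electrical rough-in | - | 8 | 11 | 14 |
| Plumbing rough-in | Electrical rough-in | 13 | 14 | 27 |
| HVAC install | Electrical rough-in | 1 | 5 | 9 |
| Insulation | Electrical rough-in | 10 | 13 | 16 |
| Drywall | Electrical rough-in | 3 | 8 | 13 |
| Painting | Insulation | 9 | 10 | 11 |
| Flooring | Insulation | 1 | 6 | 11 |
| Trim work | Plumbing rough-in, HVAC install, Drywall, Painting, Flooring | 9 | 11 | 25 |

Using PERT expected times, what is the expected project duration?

47 hours

te_Electrical rough-in = (8 + 4·11 + 14)/6 = 66/6 = 11
te_Plumbing rough-in = (13 + 4·14 + 27)/6 = 96/6 = 16
te_HVAC install = (1 + 4·5 + 9)/6 = 30/6 = 5
te_Insulation = (10 + 4·13 + 16)/6 = 78/6 = 13
te_Drywall = (3 + 4·8 + 13)/6 = 48/6 = 8
te_Painting = (9 + 4·10 + 11)/6 = 60/6 = 10
te_Flooring = (1 + 4·6 + 11)/6 = 36/6 = 6
te_Trim work = (9 + 4·11 + 25)/6 = 78/6 = 13

Forward pass:
ES_Electrical rough-in = 0; EF_Electrical rough-in = 11
ES_Plumbing rough-in = 11; EF_Plumbing rough-in = 11+16 = 27
ES_HVAC install = 11; EF_HVAC install = 11+5 = 16
ES_Insulation = 11; EF_Insulation = 11+13 = 24
ES_Drywall = 11; EF_Drywall = 11+8 = 19
ES_Painting = 24; EF_Painting = 24+10 = 34
ES_Flooring = 24; EF_Flooring = 24+6 = 30
ES_Trim work = max(EF_Plumbing rough-in=27, EF_HVAC install=16, EF_Drywall=19, EF_Painting=34, EF_Flooring=30) = 34; EF_Trim work = 34+13 = 47
Expected project duration μ = 47 hours. Critical path: Electrical rough-in → Insulation → Painting → Trim work.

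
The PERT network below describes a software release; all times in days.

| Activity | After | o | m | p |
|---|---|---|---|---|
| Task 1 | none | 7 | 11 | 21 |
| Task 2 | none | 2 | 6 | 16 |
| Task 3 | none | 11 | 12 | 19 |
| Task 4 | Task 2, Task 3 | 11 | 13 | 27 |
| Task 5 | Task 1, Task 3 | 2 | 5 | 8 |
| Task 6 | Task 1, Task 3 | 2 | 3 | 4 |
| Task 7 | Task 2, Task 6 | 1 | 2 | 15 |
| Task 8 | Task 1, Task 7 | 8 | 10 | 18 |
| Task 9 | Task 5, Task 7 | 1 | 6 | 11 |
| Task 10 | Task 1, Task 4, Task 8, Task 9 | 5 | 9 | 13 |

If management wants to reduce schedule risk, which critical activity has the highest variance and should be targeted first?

Task 7

te_Task 1 = (7 + 4·11 + 21)/6 = 72/6 = 12; σ²_Task 1 = ((21−7)/6)² = 5.444
te_Task 2 = (2 + 4·6 + 16)/6 = 42/6 = 7; σ²_Task 2 = ((16−2)/6)² = 5.444
te_Task 3 = (11 + 4·12 + 19)/6 = 78/6 = 13; σ²_Task 3 = ((19−11)/6)² = 1.778
te_Task 4 = (11 + 4·13 + 27)/6 = 90/6 = 15; σ²_Task 4 = ((27−11)/6)² = 7.111
te_Task 5 = (2 + 4·5 + 8)/6 = 30/6 = 5; σ²_Task 5 = ((8−2)/6)² = 1.000
te_Task 6 = (2 + 4·3 + 4)/6 = 18/6 = 3; σ²_Task 6 = ((4−2)/6)² = 0.111
te_Task 7 = (1 + 4·2 + 15)/6 = 24/6 = 4; σ²_Task 7 = ((15−1)/6)² = 5.444
te_Task 8 = (8 + 4·10 + 18)/6 = 66/6 = 11; σ²_Task 8 = ((18−8)/6)² = 2.778
te_Task 9 = (1 + 4·6 + 11)/6 = 36/6 = 6; σ²_Task 9 = ((11−1)/6)² = 2.778
te_Task 10 = (5 + 4·9 + 13)/6 = 54/6 = 9; σ²_Task 10 = ((13−5)/6)² = 1.778

Forward pass:
ES_Task 1 = 0; EF_Task 1 = 12
ES_Task 2 = 0; EF_Task 2 = 7
ES_Task 3 = 0; EF_Task 3 = 13
ES_Task 4 = max(EF_Task 2=7, EF_Task 3=13) = 13; EF_Task 4 = 13+15 = 28
ES_Task 5 = max(EF_Task 1=12, EF_Task 3=13) = 13; EF_Task 5 = 13+5 = 18
ES_Task 6 = max(EF_Task 1=12, EF_Task 3=13) = 13; EF_Task 6 = 13+3 = 16
ES_Task 7 = max(EF_Task 2=7, EF_Task 6=16) = 16; EF_Task 7 = 16+4 = 20
ES_Task 8 = max(EF_Task 1=12, EF_Task 7=20) = 20; EF_Task 8 = 20+11 = 31
ES_Task 9 = max(EF_Task 5=18, EF_Task 7=20) = 20; EF_Task 9 = 20+6 = 26
ES_Task 10 = max(EF_Task 1=12, EF_Task 4=28, EF_Task 8=31, EF_Task 9=26) = 31; EF_Task 10 = 31+9 = 40
Expected project duration μ = 40 days. Critical path: Task 3 → Task 6 → Task 7 → Task 8 → Task 10.

Variances on critical path: σ²_Task 3=1.778, σ²_Task 6=0.111, σ²_Task 7=5.444, σ²_Task 8=2.778, σ²_Task 10=1.778.
Largest is σ²_Task 7 = 5.444.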